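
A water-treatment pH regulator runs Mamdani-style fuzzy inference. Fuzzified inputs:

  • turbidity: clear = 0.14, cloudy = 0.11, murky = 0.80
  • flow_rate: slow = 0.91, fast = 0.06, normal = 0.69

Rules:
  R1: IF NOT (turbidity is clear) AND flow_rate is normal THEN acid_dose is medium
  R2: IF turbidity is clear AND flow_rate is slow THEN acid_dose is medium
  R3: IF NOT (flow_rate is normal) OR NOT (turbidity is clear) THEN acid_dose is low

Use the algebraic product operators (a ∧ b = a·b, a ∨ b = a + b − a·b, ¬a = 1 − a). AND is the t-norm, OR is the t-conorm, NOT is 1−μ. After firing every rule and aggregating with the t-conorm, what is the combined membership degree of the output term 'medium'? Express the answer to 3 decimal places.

R1: ¬clear=1−0.14=0.86, normal=0.69; AND[a·b] → w = 0.5934
R2: clear=0.14, slow=0.91; AND[a·b] → w = 0.1274
R3: ¬normal=1−0.69=0.31, ¬clear=1−0.14=0.86; OR[a + b − a·b] → w = 0.9034
Rules with consequent 'medium': {R1, R2} → strengths 0.5934, 0.1274
Aggregate via t-conorm [a + b − a·b]: 0.6452

0.645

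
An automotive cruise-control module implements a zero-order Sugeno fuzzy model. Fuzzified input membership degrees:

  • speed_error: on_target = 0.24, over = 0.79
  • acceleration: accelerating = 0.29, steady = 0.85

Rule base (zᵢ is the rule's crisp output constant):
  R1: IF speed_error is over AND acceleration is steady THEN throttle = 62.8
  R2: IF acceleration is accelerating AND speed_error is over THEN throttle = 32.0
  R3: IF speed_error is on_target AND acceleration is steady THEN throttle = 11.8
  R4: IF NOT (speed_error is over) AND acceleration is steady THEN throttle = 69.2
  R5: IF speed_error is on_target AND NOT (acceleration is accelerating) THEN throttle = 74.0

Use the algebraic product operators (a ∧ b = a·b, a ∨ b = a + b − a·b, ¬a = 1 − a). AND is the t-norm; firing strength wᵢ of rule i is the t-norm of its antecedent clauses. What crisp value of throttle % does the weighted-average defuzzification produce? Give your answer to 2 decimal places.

R1 (z=62.8): over=0.79, steady=0.85; AND[a·b] → w = 0.6715
R2 (z=32.0): accelerating=0.29, over=0.79; AND[a·b] → w = 0.2291
R3 (z=11.8): on_target=0.24, steady=0.85; AND[a·b] → w = 0.2040
R4 (z=69.2): ¬over=1−0.79=0.21, steady=0.85; AND[a·b] → w = 0.1785
R5 (z=74.0): on_target=0.24, ¬accelerating=1−0.29=0.71; AND[a·b] → w = 0.1704
Weighted average = (0.6715·62.8 + 0.2291·32.0 + 0.2040·11.8 + 0.1785·69.2 + 0.1704·74.0) / (0.6715 + 0.2291 + 0.2040 + 0.1785 + 0.1704)
  = 76.8704 / 1.4535 = 52.89

52.89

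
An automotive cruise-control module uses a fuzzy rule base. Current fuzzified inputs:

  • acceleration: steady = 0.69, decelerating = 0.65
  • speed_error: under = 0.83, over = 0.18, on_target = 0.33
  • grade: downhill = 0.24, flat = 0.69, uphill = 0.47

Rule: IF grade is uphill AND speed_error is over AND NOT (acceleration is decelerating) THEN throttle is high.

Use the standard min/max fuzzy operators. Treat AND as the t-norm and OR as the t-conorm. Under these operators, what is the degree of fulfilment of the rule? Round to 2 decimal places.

firing strength: uphill=0.47, over=0.18, ¬decelerating=1−0.65=0.35; AND[min(a, b)] → w = 0.18

0.18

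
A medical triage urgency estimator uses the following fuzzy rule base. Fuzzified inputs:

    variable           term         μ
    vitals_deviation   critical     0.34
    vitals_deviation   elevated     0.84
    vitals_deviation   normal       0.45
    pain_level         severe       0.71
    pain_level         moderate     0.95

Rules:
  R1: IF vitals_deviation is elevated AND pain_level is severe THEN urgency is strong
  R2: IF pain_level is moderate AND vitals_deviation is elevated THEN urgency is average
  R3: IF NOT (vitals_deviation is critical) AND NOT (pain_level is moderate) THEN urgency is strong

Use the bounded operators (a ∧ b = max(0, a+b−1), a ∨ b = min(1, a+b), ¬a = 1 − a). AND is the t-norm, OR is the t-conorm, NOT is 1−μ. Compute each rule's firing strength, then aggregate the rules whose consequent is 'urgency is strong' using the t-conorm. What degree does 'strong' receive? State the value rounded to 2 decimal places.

0.55

R1: elevated=0.84, severe=0.71; AND[max(0, a+b−1)] → w = 0.55
R2: moderate=0.95, elevated=0.84; AND[max(0, a+b−1)] → w = 0.79
R3: ¬critical=1−0.34=0.66, ¬moderate=1−0.95=0.05; AND[max(0, a+b−1)] → w = 0.00
Rules with consequent 'strong': {R1, R3} → strengths 0.55, 0.00
Aggregate via t-conorm [min(1, a+b)]: 0.55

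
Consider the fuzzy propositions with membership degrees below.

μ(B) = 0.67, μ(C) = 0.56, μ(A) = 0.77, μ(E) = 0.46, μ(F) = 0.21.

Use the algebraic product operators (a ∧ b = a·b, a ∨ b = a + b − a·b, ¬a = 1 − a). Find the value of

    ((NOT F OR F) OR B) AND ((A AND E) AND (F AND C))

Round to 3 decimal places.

0.039

NOT F = 1 − 0.2100 = 0.7900
NOT F OR F = a + b − a·b on (0.7900, 0.2100) = 0.8341
(NOT F OR F) OR B = a + b − a·b on (0.8341, 0.6700) = 0.9453
A AND E = a·b on (0.7700, 0.4600) = 0.3542
F AND C = a·b on (0.2100, 0.5600) = 0.1176
(A AND E) AND (F AND C) = a·b on (0.3542, 0.1176) = 0.0417
((NOT F OR F) OR B) AND ((A AND E) AND (F AND C)) = a·b on (0.9453, 0.0417) = 0.0394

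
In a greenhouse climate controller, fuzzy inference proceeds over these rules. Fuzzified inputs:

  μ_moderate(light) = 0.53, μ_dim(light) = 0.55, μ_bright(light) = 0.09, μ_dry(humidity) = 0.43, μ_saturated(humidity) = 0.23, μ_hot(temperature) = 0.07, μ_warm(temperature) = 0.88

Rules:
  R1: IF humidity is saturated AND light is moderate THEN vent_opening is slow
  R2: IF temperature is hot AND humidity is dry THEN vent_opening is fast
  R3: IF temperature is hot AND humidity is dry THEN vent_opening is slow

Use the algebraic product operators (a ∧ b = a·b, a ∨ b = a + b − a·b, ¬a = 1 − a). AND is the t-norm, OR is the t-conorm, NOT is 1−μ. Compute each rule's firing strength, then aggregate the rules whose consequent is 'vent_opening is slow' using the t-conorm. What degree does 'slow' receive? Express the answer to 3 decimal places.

0.148

R1: saturated=0.23, moderate=0.53; AND[a·b] → w = 0.1219
R2: hot=0.07, dry=0.43; AND[a·b] → w = 0.0301
R3: hot=0.07, dry=0.43; AND[a·b] → w = 0.0301
Rules with consequent 'slow': {R1, R3} → strengths 0.1219, 0.0301
Aggregate via t-conorm [a + b − a·b]: 0.1483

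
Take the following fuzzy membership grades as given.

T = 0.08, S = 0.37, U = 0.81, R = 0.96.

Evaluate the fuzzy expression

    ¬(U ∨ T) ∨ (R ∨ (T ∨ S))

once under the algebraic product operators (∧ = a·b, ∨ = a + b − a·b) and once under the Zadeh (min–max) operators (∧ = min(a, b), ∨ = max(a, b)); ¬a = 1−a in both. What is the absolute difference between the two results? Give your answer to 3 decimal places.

Under algebraic product:
  U ∨ T = a + b − a·b on (0.8100, 0.0800) = 0.8252
  ¬(U ∨ T) = 1 − 0.8252 = 0.1748
  T ∨ S = a + b − a·b on (0.0800, 0.3700) = 0.4204
  R ∨ (T ∨ S) = a + b − a·b on (0.9600, 0.4204) = 0.9768
  ¬(U ∨ T) ∨ (R ∨ (T ∨ S)) = a + b − a·b on (0.1748, 0.9768) = 0.9809
  → value = 0.9809
Under Zadeh (min–max):
  U ∨ T = max(a, b) on (0.81, 0.08) = 0.81
  ¬(U ∨ T) = 1 − 0.81 = 0.19
  T ∨ S = max(a, b) on (0.08, 0.37) = 0.37
  R ∨ (T ∨ S) = max(a, b) on (0.96, 0.37) = 0.96
  ¬(U ∨ T) ∨ (R ∨ (T ∨ S)) = max(a, b) on (0.19, 0.96) = 0.96
  → value = 0.9600
|0.9809 − 0.9600| = 0.021

0.021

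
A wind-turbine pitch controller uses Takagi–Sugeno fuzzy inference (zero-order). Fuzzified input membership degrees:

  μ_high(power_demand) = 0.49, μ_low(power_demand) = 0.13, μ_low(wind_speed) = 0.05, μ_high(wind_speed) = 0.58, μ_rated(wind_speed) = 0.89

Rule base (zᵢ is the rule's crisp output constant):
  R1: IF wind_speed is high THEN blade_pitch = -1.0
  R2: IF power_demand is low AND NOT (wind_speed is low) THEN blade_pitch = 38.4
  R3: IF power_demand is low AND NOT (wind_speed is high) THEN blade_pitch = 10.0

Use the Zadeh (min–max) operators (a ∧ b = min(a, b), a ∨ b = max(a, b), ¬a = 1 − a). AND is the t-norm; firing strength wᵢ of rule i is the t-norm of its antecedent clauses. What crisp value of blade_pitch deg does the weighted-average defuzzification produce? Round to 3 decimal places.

6.800

R1 (z=-1.0): high=0.58 → w = 0.58
R2 (z=38.4): low=0.13, ¬low=1−0.05=0.95; AND[min(a, b)] → w = 0.13
R3 (z=10.0): low=0.13, ¬high=1−0.58=0.42; AND[min(a, b)] → w = 0.13
Weighted average = (0.58·-1.0 + 0.13·38.4 + 0.13·10.0) / (0.58 + 0.13 + 0.13)
  = 5.7120 / 0.8400 = 6.800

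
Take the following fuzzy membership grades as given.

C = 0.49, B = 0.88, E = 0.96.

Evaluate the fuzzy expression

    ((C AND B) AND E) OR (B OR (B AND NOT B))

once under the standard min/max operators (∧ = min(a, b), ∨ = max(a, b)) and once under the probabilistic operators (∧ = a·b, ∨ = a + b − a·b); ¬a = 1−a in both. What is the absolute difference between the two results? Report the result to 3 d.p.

Under standard min/max:
  C AND B = min(a, b) on (0.49, 0.88) = 0.49
  (C AND B) AND E = min(a, b) on (0.49, 0.96) = 0.49
  NOT B = 1 − 0.88 = 0.12
  B AND NOT B = min(a, b) on (0.88, 0.12) = 0.12
  B OR (B AND NOT B) = max(a, b) on (0.88, 0.12) = 0.88
  ((C AND B) AND E) OR (B OR (B AND NOT B)) = max(a, b) on (0.49, 0.88) = 0.88
  → value = 0.8800
Under probabilistic:
  C AND B = a·b on (0.4900, 0.8800) = 0.4312
  (C AND B) AND E = a·b on (0.4312, 0.9600) = 0.4140
  NOT B = 1 − 0.8800 = 0.1200
  B AND NOT B = a·b on (0.8800, 0.1200) = 0.1056
  B OR (B AND NOT B) = a + b − a·b on (0.8800, 0.1056) = 0.8927
  ((C AND B) AND E) OR (B OR (B AND NOT B)) = a + b − a·b on (0.4140, 0.8927) = 0.9371
  → value = 0.9371
|0.8800 − 0.9371| = 0.057

0.057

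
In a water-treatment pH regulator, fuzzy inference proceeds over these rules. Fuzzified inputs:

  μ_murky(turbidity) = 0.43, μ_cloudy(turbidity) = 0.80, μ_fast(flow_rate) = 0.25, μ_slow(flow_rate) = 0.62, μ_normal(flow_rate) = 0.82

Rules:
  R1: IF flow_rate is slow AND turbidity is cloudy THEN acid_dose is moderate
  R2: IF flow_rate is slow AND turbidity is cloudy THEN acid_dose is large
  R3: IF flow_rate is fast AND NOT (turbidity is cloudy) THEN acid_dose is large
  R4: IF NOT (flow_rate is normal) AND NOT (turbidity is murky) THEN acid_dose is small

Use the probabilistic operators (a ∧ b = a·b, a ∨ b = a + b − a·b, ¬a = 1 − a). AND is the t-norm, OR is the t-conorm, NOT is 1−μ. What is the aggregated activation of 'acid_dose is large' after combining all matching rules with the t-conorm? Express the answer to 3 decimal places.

R1: slow=0.62, cloudy=0.80; AND[a·b] → w = 0.4960
R2: slow=0.62, cloudy=0.80; AND[a·b] → w = 0.4960
R3: fast=0.25, ¬cloudy=1−0.80=0.20; AND[a·b] → w = 0.0500
R4: ¬normal=1−0.82=0.18, ¬murky=1−0.43=0.57; AND[a·b] → w = 0.1026
Rules with consequent 'large': {R2, R3} → strengths 0.4960, 0.0500
Aggregate via t-conorm [a + b − a·b]: 0.5212

0.521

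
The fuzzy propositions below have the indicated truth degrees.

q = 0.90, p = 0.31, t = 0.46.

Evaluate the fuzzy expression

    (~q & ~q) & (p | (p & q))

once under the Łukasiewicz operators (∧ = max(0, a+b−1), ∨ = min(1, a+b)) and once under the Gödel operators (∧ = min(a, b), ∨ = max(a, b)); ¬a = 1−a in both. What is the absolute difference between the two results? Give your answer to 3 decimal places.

0.100

Under Łukasiewicz:
  ~q = 1 − 0.90 = 0.10
  ~q = 1 − 0.90 = 0.10
  ~q & ~q = max(0, a+b−1) on (0.10, 0.10) = 0.00
  p & q = max(0, a+b−1) on (0.31, 0.90) = 0.21
  p | (p & q) = min(1, a+b) on (0.31, 0.21) = 0.52
  (~q & ~q) & (p | (p & q)) = max(0, a+b−1) on (0.00, 0.52) = 0.00
  → value = 0.0000
Under Gödel:
  ~q = 1 − 0.90 = 0.10
  ~q = 1 − 0.90 = 0.10
  ~q & ~q = min(a, b) on (0.10, 0.10) = 0.10
  p & q = min(a, b) on (0.31, 0.90) = 0.31
  p | (p & q) = max(a, b) on (0.31, 0.31) = 0.31
  (~q & ~q) & (p | (p & q)) = min(a, b) on (0.10, 0.31) = 0.10
  → value = 0.1000
|0.0000 − 0.1000| = 0.100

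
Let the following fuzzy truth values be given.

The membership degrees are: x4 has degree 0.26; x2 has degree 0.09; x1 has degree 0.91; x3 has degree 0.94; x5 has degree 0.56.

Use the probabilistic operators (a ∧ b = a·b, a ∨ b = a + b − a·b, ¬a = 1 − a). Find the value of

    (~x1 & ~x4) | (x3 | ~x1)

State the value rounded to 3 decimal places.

~x1 = 1 − 0.9100 = 0.0900
~x4 = 1 − 0.2600 = 0.7400
~x1 & ~x4 = a·b on (0.0900, 0.7400) = 0.0666
~x1 = 1 − 0.9100 = 0.0900
x3 | ~x1 = a + b − a·b on (0.9400, 0.0900) = 0.9454
(~x1 & ~x4) | (x3 | ~x1) = a + b − a·b on (0.0666, 0.9454) = 0.9490

0.949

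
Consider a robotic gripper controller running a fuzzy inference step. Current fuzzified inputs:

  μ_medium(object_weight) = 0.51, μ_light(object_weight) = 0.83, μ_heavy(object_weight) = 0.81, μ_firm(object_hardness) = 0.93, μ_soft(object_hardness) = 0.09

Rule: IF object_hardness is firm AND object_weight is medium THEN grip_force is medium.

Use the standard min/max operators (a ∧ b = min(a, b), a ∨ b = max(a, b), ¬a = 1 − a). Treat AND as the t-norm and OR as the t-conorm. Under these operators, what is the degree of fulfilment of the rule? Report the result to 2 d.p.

0.51

firing strength: firm=0.93, medium=0.51; AND[min(a, b)] → w = 0.51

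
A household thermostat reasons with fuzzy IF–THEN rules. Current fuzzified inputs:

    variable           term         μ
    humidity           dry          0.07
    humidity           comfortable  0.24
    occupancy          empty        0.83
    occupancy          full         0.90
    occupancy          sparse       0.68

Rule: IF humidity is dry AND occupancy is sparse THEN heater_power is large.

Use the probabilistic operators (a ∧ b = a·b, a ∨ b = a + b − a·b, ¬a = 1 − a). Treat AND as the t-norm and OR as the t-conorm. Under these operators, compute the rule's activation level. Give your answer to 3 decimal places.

0.048

firing strength: dry=0.07, sparse=0.68; AND[a·b] → w = 0.0476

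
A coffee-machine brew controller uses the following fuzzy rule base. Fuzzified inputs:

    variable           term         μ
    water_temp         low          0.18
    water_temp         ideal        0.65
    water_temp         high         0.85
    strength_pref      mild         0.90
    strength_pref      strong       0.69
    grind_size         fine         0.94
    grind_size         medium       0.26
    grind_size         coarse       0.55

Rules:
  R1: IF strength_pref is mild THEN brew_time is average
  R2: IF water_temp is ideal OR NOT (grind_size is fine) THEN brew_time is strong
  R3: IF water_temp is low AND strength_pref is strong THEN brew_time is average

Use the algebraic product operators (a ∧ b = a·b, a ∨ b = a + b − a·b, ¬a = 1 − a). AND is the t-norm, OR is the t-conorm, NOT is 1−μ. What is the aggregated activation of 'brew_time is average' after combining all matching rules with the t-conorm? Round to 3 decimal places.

R1: mild=0.90 → w = 0.9000
R2: ideal=0.65, ¬fine=1−0.94=0.06; OR[a + b − a·b] → w = 0.6710
R3: low=0.18, strong=0.69; AND[a·b] → w = 0.1242
Rules with consequent 'average': {R1, R3} → strengths 0.9000, 0.1242
Aggregate via t-conorm [a + b − a·b]: 0.9124

0.912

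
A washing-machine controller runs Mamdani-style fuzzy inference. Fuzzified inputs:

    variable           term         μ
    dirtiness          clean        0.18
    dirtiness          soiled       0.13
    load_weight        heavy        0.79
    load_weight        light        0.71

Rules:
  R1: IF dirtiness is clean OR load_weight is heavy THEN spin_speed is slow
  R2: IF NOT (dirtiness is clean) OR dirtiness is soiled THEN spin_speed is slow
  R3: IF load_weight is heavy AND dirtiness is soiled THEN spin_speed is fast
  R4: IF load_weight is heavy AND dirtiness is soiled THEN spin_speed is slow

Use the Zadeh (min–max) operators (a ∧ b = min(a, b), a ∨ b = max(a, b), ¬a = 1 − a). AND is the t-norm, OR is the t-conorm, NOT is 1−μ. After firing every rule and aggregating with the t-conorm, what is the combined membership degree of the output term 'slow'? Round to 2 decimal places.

0.82

R1: clean=0.18, heavy=0.79; OR[max(a, b)] → w = 0.79
R2: ¬clean=1−0.18=0.82, soiled=0.13; OR[max(a, b)] → w = 0.82
R3: heavy=0.79, soiled=0.13; AND[min(a, b)] → w = 0.13
R4: heavy=0.79, soiled=0.13; AND[min(a, b)] → w = 0.13
Rules with consequent 'slow': {R1, R2, R4} → strengths 0.79, 0.82, 0.13
Aggregate via t-conorm [max(a, b)]: 0.82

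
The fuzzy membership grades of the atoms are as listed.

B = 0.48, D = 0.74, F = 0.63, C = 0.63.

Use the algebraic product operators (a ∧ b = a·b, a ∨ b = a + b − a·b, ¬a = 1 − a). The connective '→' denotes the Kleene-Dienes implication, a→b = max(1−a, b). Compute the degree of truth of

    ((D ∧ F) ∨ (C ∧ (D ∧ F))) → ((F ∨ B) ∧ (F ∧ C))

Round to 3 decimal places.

D ∧ F = a·b on (0.7400, 0.6300) = 0.4662
D ∧ F = a·b on (0.7400, 0.6300) = 0.4662
C ∧ (D ∧ F) = a·b on (0.6300, 0.4662) = 0.2937
(D ∧ F) ∨ (C ∧ (D ∧ F)) = a + b − a·b on (0.4662, 0.2937) = 0.6230
F ∨ B = a + b − a·b on (0.6300, 0.4800) = 0.8076
F ∧ C = a·b on (0.6300, 0.6300) = 0.3969
(F ∨ B) ∧ (F ∧ C) = a·b on (0.8076, 0.3969) = 0.3205
((D ∧ F) ∨ (C ∧ (D ∧ F))) → ((F ∨ B) ∧ (F ∧ C))  [Kleene-Dienes: max(1−a, b)] with a=0.6230, b=0.3205 → 0.3770

0.377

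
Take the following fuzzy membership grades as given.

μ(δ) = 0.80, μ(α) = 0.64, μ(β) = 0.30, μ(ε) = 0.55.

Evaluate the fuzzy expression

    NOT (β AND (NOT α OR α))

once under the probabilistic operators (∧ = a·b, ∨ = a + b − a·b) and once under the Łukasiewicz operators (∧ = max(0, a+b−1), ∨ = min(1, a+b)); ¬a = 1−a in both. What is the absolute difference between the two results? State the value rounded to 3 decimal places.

Under probabilistic:
  NOT α = 1 − 0.6400 = 0.3600
  NOT α OR α = a + b − a·b on (0.3600, 0.6400) = 0.7696
  β AND (NOT α OR α) = a·b on (0.3000, 0.7696) = 0.2309
  NOT (β AND (NOT α OR α)) = 1 − 0.2309 = 0.7691
  → value = 0.7691
Under Łukasiewicz:
  NOT α = 1 − 0.64 = 0.36
  NOT α OR α = min(1, a+b) on (0.36, 0.64) = 1.00
  β AND (NOT α OR α) = max(0, a+b−1) on (0.30, 1.00) = 0.30
  NOT (β AND (NOT α OR α)) = 1 − 0.30 = 0.70
  → value = 0.7000
|0.7691 − 0.7000| = 0.069

0.069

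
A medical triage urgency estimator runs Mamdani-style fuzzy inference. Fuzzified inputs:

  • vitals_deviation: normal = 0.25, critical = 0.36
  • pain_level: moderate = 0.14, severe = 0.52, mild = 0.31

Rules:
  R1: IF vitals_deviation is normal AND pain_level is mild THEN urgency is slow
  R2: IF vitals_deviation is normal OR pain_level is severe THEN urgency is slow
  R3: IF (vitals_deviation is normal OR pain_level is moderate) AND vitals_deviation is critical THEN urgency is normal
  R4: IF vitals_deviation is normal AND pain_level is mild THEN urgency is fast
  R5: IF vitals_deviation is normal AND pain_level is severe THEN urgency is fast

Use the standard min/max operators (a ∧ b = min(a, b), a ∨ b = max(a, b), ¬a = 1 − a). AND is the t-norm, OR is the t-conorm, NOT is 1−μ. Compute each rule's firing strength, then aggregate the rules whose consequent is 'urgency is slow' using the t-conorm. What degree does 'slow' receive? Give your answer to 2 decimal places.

R1: normal=0.25, mild=0.31; AND[min(a, b)] → w = 0.25
R2: normal=0.25, severe=0.52; OR[max(a, b)] → w = 0.52
R3: (normal=0.25 OR moderate=0.14) = 0.25; AND[min(a, b)] with critical=0.36 → w = 0.25
R4: normal=0.25, mild=0.31; AND[min(a, b)] → w = 0.25
R5: normal=0.25, severe=0.52; AND[min(a, b)] → w = 0.25
Rules with consequent 'slow': {R1, R2} → strengths 0.25, 0.52
Aggregate via t-conorm [max(a, b)]: 0.52

0.52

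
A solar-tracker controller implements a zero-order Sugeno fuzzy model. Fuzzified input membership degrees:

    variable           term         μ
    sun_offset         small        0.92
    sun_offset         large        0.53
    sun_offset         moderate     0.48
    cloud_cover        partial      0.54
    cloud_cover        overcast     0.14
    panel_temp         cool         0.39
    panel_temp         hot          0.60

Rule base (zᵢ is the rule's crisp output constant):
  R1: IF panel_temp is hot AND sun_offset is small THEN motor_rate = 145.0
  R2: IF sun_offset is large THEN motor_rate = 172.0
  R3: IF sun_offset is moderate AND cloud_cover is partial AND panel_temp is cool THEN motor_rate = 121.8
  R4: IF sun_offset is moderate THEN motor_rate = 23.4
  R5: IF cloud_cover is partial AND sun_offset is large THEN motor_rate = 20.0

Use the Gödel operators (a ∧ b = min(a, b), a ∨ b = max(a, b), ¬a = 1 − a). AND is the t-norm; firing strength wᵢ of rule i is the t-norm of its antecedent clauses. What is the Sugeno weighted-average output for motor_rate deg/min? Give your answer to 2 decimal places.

R1 (z=145.0): hot=0.60, small=0.92; AND[min(a, b)] → w = 0.60
R2 (z=172.0): large=0.53 → w = 0.53
R3 (z=121.8): moderate=0.48, partial=0.54, cool=0.39; AND[min(a, b)] → w = 0.39
R4 (z=23.4): moderate=0.48 → w = 0.48
R5 (z=20.0): partial=0.54, large=0.53; AND[min(a, b)] → w = 0.53
Weighted average = (0.60·145.0 + 0.53·172.0 + 0.39·121.8 + 0.48·23.4 + 0.53·20.0) / (0.60 + 0.53 + 0.39 + 0.48 + 0.53)
  = 247.4940 / 2.5300 = 97.82

97.82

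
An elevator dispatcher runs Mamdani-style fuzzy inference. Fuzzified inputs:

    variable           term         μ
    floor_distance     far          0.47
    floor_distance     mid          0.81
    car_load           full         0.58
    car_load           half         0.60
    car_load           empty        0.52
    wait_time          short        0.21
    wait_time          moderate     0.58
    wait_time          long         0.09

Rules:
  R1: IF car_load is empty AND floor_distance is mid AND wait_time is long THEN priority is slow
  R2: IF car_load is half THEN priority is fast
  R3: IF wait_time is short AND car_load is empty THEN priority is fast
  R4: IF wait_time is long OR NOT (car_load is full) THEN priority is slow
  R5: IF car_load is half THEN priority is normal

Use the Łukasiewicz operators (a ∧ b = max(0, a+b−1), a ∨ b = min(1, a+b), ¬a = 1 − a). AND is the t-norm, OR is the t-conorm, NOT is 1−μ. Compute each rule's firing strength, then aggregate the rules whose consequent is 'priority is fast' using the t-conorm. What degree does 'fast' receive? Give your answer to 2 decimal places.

R1: empty=0.52, mid=0.81, long=0.09; AND[max(0, a+b−1)] → w = 0.00
R2: half=0.60 → w = 0.60
R3: short=0.21, empty=0.52; AND[max(0, a+b−1)] → w = 0.00
R4: long=0.09, ¬full=1−0.58=0.42; OR[min(1, a+b)] → w = 0.51
R5: half=0.60 → w = 0.60
Rules with consequent 'fast': {R2, R3} → strengths 0.60, 0.00
Aggregate via t-conorm [min(1, a+b)]: 0.60

0.60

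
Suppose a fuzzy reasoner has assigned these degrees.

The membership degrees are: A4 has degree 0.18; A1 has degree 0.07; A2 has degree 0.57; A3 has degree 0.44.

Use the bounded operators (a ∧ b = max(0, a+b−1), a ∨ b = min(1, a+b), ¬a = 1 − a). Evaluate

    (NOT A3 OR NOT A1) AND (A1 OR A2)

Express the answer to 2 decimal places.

0.64

NOT A3 = 1 − 0.44 = 0.56
NOT A1 = 1 − 0.07 = 0.93
NOT A3 OR NOT A1 = min(1, a+b) on (0.56, 0.93) = 1.00
A1 OR A2 = min(1, a+b) on (0.07, 0.57) = 0.64
(NOT A3 OR NOT A1) AND (A1 OR A2) = max(0, a+b−1) on (1.00, 0.64) = 0.64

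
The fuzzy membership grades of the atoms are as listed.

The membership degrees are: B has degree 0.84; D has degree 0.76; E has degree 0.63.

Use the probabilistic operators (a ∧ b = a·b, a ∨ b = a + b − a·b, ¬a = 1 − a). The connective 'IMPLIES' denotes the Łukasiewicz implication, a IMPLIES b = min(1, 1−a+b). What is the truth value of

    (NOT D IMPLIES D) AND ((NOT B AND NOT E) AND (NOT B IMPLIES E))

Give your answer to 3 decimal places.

NOT D = 1 − 0.7600 = 0.2400
NOT D IMPLIES D  [Łukasiewicz: min(1, 1−a+b)] with a=0.2400, b=0.7600 → 1.0000
NOT B = 1 − 0.8400 = 0.1600
NOT E = 1 − 0.6300 = 0.3700
NOT B AND NOT E = a·b on (0.1600, 0.3700) = 0.0592
NOT B = 1 − 0.8400 = 0.1600
NOT B IMPLIES E  [Łukasiewicz: min(1, 1−a+b)] with a=0.1600, b=0.6300 → 1.0000
(NOT B AND NOT E) AND (NOT B IMPLIES E) = a·b on (0.0592, 1.0000) = 0.0592
(NOT D IMPLIES D) AND ((NOT B AND NOT E) AND (NOT B IMPLIES E)) = a·b on (1.0000, 0.0592) = 0.0592

0.059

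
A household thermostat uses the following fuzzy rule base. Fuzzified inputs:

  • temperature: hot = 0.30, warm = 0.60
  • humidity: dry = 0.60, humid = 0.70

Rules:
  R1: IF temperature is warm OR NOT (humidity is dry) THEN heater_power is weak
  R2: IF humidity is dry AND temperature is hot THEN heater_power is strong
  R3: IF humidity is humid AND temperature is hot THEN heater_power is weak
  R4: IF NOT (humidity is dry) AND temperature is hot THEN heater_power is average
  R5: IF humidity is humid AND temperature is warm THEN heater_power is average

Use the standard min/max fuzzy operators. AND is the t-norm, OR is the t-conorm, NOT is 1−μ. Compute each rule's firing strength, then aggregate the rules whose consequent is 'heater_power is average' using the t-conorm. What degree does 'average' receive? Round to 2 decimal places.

R1: warm=0.60, ¬dry=1−0.60=0.40; OR[max(a, b)] → w = 0.60
R2: dry=0.60, hot=0.30; AND[min(a, b)] → w = 0.30
R3: humid=0.70, hot=0.30; AND[min(a, b)] → w = 0.30
R4: ¬dry=1−0.60=0.40, hot=0.30; AND[min(a, b)] → w = 0.30
R5: humid=0.70, warm=0.60; AND[min(a, b)] → w = 0.60
Rules with consequent 'average': {R4, R5} → strengths 0.30, 0.60
Aggregate via t-conorm [max(a, b)]: 0.60

0.60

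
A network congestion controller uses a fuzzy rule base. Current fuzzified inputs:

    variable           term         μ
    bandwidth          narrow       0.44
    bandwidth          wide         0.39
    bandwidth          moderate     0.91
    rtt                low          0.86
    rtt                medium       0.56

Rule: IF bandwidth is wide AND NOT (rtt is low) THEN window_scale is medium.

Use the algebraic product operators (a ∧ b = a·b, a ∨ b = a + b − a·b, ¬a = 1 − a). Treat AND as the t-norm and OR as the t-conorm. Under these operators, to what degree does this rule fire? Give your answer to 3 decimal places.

firing strength: wide=0.39, ¬low=1−0.86=0.14; AND[a·b] → w = 0.0546

0.055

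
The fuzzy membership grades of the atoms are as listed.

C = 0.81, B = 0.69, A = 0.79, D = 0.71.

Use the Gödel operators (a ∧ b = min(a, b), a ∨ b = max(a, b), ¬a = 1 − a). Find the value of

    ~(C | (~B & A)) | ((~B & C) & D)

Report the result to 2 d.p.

~B = 1 − 0.69 = 0.31
~B & A = min(a, b) on (0.31, 0.79) = 0.31
C | (~B & A) = max(a, b) on (0.81, 0.31) = 0.81
~(C | (~B & A)) = 1 − 0.81 = 0.19
~B = 1 − 0.69 = 0.31
~B & C = min(a, b) on (0.31, 0.81) = 0.31
(~B & C) & D = min(a, b) on (0.31, 0.71) = 0.31
~(C | (~B & A)) | ((~B & C) & D) = max(a, b) on (0.19, 0.31) = 0.31

0.31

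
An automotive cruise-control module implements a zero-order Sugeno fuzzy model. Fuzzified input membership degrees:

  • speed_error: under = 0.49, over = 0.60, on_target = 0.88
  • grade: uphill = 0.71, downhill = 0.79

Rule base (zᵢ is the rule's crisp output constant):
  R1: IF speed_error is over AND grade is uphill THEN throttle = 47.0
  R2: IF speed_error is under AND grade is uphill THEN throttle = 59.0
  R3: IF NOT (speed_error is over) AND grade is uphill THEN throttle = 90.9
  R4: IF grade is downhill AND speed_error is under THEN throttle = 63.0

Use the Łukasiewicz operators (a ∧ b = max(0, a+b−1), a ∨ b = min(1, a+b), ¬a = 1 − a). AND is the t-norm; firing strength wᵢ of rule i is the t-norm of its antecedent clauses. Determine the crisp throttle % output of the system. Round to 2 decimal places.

R1 (z=47.0): over=0.60, uphill=0.71; AND[max(0, a+b−1)] → w = 0.31
R2 (z=59.0): under=0.49, uphill=0.71; AND[max(0, a+b−1)] → w = 0.20
R3 (z=90.9): ¬over=1−0.60=0.40, uphill=0.71; AND[max(0, a+b−1)] → w = 0.11
R4 (z=63.0): downhill=0.79, under=0.49; AND[max(0, a+b−1)] → w = 0.28
Weighted average = (0.31·47.0 + 0.20·59.0 + 0.11·90.9 + 0.28·63.0) / (0.31 + 0.20 + 0.11 + 0.28)
  = 54.0090 / 0.9000 = 60.01

60.01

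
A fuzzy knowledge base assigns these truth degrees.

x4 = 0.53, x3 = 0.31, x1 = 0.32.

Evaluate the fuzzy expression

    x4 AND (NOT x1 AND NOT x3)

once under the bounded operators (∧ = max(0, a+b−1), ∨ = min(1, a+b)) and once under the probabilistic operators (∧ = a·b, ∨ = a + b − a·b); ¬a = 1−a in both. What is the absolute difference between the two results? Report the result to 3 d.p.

Under bounded:
  NOT x1 = 1 − 0.32 = 0.68
  NOT x3 = 1 − 0.31 = 0.69
  NOT x1 AND NOT x3 = max(0, a+b−1) on (0.68, 0.69) = 0.37
  x4 AND (NOT x1 AND NOT x3) = max(0, a+b−1) on (0.53, 0.37) = 0.00
  → value = 0.0000
Under probabilistic:
  NOT x1 = 1 − 0.3200 = 0.6800
  NOT x3 = 1 − 0.3100 = 0.6900
  NOT x1 AND NOT x3 = a·b on (0.6800, 0.6900) = 0.4692
  x4 AND (NOT x1 AND NOT x3) = a·b on (0.5300, 0.4692) = 0.2487
  → value = 0.2487
|0.0000 − 0.2487| = 0.249

0.249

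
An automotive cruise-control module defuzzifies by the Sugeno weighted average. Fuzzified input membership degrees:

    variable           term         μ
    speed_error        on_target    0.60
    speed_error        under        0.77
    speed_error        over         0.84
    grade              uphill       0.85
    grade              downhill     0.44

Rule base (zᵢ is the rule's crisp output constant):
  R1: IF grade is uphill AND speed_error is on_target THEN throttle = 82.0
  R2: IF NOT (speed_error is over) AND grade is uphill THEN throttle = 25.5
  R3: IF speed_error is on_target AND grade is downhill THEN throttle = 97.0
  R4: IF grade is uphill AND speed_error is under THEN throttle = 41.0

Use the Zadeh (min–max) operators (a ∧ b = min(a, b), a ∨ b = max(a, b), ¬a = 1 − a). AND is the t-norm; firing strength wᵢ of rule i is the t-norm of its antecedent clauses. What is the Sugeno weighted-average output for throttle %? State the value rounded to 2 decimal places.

R1 (z=82.0): uphill=0.85, on_target=0.60; AND[min(a, b)] → w = 0.60
R2 (z=25.5): ¬over=1−0.84=0.16, uphill=0.85; AND[min(a, b)] → w = 0.16
R3 (z=97.0): on_target=0.60, downhill=0.44; AND[min(a, b)] → w = 0.44
R4 (z=41.0): uphill=0.85, under=0.77; AND[min(a, b)] → w = 0.77
Weighted average = (0.60·82.0 + 0.16·25.5 + 0.44·97.0 + 0.77·41.0) / (0.60 + 0.16 + 0.44 + 0.77)
  = 127.5300 / 1.9700 = 64.74

64.74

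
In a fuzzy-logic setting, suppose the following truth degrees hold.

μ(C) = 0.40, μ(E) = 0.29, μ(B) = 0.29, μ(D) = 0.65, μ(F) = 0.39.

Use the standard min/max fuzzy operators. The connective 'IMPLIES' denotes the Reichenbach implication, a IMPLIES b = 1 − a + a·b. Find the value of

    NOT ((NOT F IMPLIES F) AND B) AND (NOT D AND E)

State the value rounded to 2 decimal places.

0.29

NOT F = 1 − 0.39 = 0.61
NOT F IMPLIES F  [Reichenbach: 1 − a + a·b] with a=0.61, b=0.39 → 0.63
(NOT F IMPLIES F) AND B = min(a, b) on (0.63, 0.29) = 0.29
NOT ((NOT F IMPLIES F) AND B) = 1 − 0.29 = 0.71
NOT D = 1 − 0.65 = 0.35
NOT D AND E = min(a, b) on (0.35, 0.29) = 0.29
NOT ((NOT F IMPLIES F) AND B) AND (NOT D AND E) = min(a, b) on (0.71, 0.29) = 0.29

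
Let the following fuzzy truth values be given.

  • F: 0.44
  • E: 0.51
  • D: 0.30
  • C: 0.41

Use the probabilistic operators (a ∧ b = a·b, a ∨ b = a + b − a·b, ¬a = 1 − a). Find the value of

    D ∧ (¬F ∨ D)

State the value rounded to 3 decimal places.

¬F = 1 − 0.4400 = 0.5600
¬F ∨ D = a + b − a·b on (0.5600, 0.3000) = 0.6920
D ∧ (¬F ∨ D) = a·b on (0.3000, 0.6920) = 0.2076

0.208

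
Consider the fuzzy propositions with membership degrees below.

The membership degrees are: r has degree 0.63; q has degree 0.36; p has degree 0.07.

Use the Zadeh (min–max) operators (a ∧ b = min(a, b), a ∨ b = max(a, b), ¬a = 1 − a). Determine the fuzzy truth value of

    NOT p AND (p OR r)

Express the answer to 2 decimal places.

0.63

NOT p = 1 − 0.07 = 0.93
p OR r = max(a, b) on (0.07, 0.63) = 0.63
NOT p AND (p OR r) = min(a, b) on (0.93, 0.63) = 0.63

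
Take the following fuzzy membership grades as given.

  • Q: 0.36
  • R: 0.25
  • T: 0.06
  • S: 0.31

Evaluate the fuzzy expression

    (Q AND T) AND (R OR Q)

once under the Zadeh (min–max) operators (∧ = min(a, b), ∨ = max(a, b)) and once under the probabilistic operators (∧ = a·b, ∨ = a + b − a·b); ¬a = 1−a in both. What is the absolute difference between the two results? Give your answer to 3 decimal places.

0.049

Under Zadeh (min–max):
  Q AND T = min(a, b) on (0.36, 0.06) = 0.06
  R OR Q = max(a, b) on (0.25, 0.36) = 0.36
  (Q AND T) AND (R OR Q) = min(a, b) on (0.06, 0.36) = 0.06
  → value = 0.0600
Under probabilistic:
  Q AND T = a·b on (0.3600, 0.0600) = 0.0216
  R OR Q = a + b − a·b on (0.2500, 0.3600) = 0.5200
  (Q AND T) AND (R OR Q) = a·b on (0.0216, 0.5200) = 0.0112
  → value = 0.0112
|0.0600 − 0.0112| = 0.049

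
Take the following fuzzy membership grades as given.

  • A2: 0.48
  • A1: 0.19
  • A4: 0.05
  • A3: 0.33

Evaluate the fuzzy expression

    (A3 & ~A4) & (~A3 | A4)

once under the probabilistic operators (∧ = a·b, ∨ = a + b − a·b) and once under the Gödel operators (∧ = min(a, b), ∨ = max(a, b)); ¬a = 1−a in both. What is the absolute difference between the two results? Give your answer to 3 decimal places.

Under probabilistic:
  ~A4 = 1 − 0.0500 = 0.9500
  A3 & ~A4 = a·b on (0.3300, 0.9500) = 0.3135
  ~A3 = 1 − 0.3300 = 0.6700
  ~A3 | A4 = a + b − a·b on (0.6700, 0.0500) = 0.6865
  (A3 & ~A4) & (~A3 | A4) = a·b on (0.3135, 0.6865) = 0.2152
  → value = 0.2152
Under Gödel:
  ~A4 = 1 − 0.05 = 0.95
  A3 & ~A4 = min(a, b) on (0.33, 0.95) = 0.33
  ~A3 = 1 − 0.33 = 0.67
  ~A3 | A4 = max(a, b) on (0.67, 0.05) = 0.67
  (A3 & ~A4) & (~A3 | A4) = min(a, b) on (0.33, 0.67) = 0.33
  → value = 0.3300
|0.2152 − 0.3300| = 0.115

0.115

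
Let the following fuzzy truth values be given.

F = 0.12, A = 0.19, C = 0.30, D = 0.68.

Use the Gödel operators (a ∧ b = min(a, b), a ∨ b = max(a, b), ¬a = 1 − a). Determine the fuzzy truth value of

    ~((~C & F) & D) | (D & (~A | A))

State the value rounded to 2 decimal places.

0.88

~C = 1 − 0.30 = 0.70
~C & F = min(a, b) on (0.70, 0.12) = 0.12
(~C & F) & D = min(a, b) on (0.12, 0.68) = 0.12
~((~C & F) & D) = 1 − 0.12 = 0.88
~A = 1 − 0.19 = 0.81
~A | A = max(a, b) on (0.81, 0.19) = 0.81
D & (~A | A) = min(a, b) on (0.68, 0.81) = 0.68
~((~C & F) & D) | (D & (~A | A)) = max(a, b) on (0.88, 0.68) = 0.88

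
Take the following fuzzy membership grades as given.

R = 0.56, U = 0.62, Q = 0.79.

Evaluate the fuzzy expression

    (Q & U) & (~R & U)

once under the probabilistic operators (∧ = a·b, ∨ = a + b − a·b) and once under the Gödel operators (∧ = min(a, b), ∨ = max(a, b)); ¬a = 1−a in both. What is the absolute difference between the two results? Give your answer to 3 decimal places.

0.306

Under probabilistic:
  Q & U = a·b on (0.7900, 0.6200) = 0.4898
  ~R = 1 − 0.5600 = 0.4400
  ~R & U = a·b on (0.4400, 0.6200) = 0.2728
  (Q & U) & (~R & U) = a·b on (0.4898, 0.2728) = 0.1336
  → value = 0.1336
Under Gödel:
  Q & U = min(a, b) on (0.79, 0.62) = 0.62
  ~R = 1 − 0.56 = 0.44
  ~R & U = min(a, b) on (0.44, 0.62) = 0.44
  (Q & U) & (~R & U) = min(a, b) on (0.62, 0.44) = 0.44
  → value = 0.4400
|0.1336 − 0.4400| = 0.306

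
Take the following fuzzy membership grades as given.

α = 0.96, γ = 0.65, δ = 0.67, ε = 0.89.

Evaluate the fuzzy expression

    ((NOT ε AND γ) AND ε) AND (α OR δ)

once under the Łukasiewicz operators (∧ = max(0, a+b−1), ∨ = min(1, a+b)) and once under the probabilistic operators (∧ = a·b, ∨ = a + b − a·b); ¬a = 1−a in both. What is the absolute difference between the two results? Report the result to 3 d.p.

0.063

Under Łukasiewicz:
  NOT ε = 1 − 0.89 = 0.11
  NOT ε AND γ = max(0, a+b−1) on (0.11, 0.65) = 0.00
  (NOT ε AND γ) AND ε = max(0, a+b−1) on (0.00, 0.89) = 0.00
  α OR δ = min(1, a+b) on (0.96, 0.67) = 1.00
  ((NOT ε AND γ) AND ε) AND (α OR δ) = max(0, a+b−1) on (0.00, 1.00) = 0.00
  → value = 0.0000
Under probabilistic:
  NOT ε = 1 − 0.8900 = 0.1100
  NOT ε AND γ = a·b on (0.1100, 0.6500) = 0.0715
  (NOT ε AND γ) AND ε = a·b on (0.0715, 0.8900) = 0.0636
  α OR δ = a + b − a·b on (0.9600, 0.6700) = 0.9868
  ((NOT ε AND γ) AND ε) AND (α OR δ) = a·b on (0.0636, 0.9868) = 0.0628
  → value = 0.0628
|0.0000 − 0.0628| = 0.063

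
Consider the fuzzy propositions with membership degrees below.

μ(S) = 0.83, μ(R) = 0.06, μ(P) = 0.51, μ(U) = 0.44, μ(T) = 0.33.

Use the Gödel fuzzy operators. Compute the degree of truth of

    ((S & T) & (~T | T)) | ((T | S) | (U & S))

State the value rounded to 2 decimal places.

S & T = min(a, b) on (0.83, 0.33) = 0.33
~T = 1 − 0.33 = 0.67
~T | T = max(a, b) on (0.67, 0.33) = 0.67
(S & T) & (~T | T) = min(a, b) on (0.33, 0.67) = 0.33
T | S = max(a, b) on (0.33, 0.83) = 0.83
U & S = min(a, b) on (0.44, 0.83) = 0.44
(T | S) | (U & S) = max(a, b) on (0.83, 0.44) = 0.83
((S & T) & (~T | T)) | ((T | S) | (U & S)) = max(a, b) on (0.33, 0.83) = 0.83

0.83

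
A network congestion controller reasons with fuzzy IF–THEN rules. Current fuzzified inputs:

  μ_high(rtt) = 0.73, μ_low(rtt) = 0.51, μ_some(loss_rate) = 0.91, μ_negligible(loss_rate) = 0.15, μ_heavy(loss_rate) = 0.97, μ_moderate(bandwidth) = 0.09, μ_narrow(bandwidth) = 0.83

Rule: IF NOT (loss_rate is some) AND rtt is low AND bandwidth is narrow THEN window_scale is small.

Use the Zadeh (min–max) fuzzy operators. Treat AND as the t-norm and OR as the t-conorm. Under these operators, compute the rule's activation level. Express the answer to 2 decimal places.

firing strength: ¬some=1−0.91=0.09, low=0.51, narrow=0.83; AND[min(a, b)] → w = 0.09

0.09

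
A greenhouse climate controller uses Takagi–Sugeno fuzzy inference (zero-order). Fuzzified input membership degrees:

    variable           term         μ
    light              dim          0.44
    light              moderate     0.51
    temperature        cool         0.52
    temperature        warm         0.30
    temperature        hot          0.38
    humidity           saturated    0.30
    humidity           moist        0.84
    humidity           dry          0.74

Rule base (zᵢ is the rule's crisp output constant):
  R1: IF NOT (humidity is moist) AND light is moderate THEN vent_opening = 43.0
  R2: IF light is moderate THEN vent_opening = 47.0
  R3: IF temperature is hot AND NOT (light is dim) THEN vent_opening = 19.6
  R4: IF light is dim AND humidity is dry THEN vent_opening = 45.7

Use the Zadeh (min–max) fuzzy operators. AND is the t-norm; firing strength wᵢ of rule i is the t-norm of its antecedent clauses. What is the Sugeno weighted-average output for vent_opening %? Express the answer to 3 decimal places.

R1 (z=43.0): ¬moist=1−0.84=0.16, moderate=0.51; AND[min(a, b)] → w = 0.16
R2 (z=47.0): moderate=0.51 → w = 0.51
R3 (z=19.6): hot=0.38, ¬dim=1−0.44=0.56; AND[min(a, b)] → w = 0.38
R4 (z=45.7): dim=0.44, dry=0.74; AND[min(a, b)] → w = 0.44
Weighted average = (0.16·43.0 + 0.51·47.0 + 0.38·19.6 + 0.44·45.7) / (0.16 + 0.51 + 0.38 + 0.44)
  = 58.4060 / 1.4900 = 39.199

39.199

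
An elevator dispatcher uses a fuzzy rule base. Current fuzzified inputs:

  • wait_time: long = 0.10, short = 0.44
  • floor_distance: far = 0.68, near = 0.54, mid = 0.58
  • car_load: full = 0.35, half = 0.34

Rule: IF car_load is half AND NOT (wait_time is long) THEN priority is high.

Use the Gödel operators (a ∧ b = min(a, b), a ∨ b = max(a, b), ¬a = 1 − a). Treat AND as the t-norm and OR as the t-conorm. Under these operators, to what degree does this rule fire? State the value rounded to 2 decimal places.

0.34

firing strength: half=0.34, ¬long=1−0.10=0.90; AND[min(a, b)] → w = 0.34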